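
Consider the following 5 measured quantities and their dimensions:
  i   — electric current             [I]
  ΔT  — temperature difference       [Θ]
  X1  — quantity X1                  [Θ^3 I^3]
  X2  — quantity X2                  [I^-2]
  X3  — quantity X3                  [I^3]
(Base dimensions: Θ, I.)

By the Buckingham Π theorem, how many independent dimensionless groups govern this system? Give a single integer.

3

Dimensional matrix (Θ×I by i×ΔT×X1×X2×X3):
  Θ: [ 0  1  3  0  0]
  I: [ 1  0  3 -2  3]
Row reduction gives pivot columns i,ΔT; rank = 2
Π count = n − r = 5 − 2 = 3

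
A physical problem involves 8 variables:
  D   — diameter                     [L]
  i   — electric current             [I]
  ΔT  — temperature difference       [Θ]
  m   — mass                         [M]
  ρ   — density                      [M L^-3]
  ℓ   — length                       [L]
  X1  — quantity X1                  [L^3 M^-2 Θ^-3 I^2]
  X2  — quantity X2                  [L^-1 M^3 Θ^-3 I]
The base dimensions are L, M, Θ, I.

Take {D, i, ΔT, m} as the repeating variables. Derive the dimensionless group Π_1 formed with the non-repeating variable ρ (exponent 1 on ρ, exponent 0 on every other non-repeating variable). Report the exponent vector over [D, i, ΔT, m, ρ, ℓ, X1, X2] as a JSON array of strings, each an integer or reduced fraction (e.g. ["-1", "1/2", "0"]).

["3", "0", "0", "-1", "1", "0", "0", "0"]

Exponent matrix [L,M,Θ,I] × [D,i,ΔT,m,ρ,ℓ,X1,X2]:
  L: [ 1  0  0  0 -3  1  3 -1]
  M: [ 0  0  0  1  1  0 -2  3]
  Θ: [ 0  0  1  0  0  0 -3 -3]
  I: [ 0  1  0  0  0  0  2  1]
Row reduction gives pivot columns D,i,ΔT,m; rank = 4
Repeat: D,i,ΔT,m; free: ρ,ℓ,X1,X2
RREF:
  r0: [   1    0    0    0   -3    1    3   -1]
  r1: [   0    1    0    0    0    0    2    1]
  r2: [   0    0    1    0    0    0   -3   -3]
  r3: [   0    0    0    1    1    0   -2    3]
Fix exponent of ρ at 1, ℓ at 0, X1 at 0, X2 at 0; solve each RREF row for its pivot's exponent:
  r0: exp(D) + (-3)·1 = 0 ⇒ exp(D) = 3
  r1: exp(i) + (0)·1 = 0 ⇒ exp(i) = 0
  r2: exp(ΔT) + (0)·1 = 0 ⇒ exp(ΔT) = 0
  r3: exp(m) + (1)·1 = 0 ⇒ exp(m) = -1
Π_1 = D^3 · m^-1 · ρ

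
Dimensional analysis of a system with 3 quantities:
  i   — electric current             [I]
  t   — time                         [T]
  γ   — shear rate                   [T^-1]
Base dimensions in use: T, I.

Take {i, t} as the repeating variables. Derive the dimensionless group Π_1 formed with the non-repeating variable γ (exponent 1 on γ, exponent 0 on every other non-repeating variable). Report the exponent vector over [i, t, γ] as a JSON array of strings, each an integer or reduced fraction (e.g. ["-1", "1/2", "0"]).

Exponent matrix [T,I] × [i,t,γ]:
  T: [ 0  1 -1]
  I: [ 1  0  0]
Echelon form has 2 nonzero rows (pivots: i,t)
Pivot set = {i,t}, free = {γ}
RREF:
  r0: [   1    0    0]
  r1: [   0    1   -1]
Fix exponent of γ at 1; solve each RREF row for its pivot's exponent:
  r0: exp(i) + (0)·1 = 0 ⇒ exp(i) = 0
  r1: exp(t) + (-1)·1 = 0 ⇒ exp(t) = 1
Π_1 = t · γ

["0", "1", "1"]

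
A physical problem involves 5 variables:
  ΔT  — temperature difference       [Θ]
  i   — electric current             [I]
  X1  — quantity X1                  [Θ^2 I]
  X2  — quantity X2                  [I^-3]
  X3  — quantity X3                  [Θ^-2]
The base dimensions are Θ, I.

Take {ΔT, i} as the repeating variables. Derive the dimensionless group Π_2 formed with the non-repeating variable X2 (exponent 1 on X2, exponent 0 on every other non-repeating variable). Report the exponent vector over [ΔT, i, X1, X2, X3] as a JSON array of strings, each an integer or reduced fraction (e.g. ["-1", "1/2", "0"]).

Write exponents as rows Θ,I / cols ΔT,i,X1,X2,X3:
  Θ: [ 1  0  2  0 -2]
  I: [ 0  1  1 -3  0]
Echelon form has 2 nonzero rows (pivots: ΔT,i)
Pivot set = {ΔT,i}, free = {X1,X2,X3}
RREF:
  r0: [   1    0    2    0   -2]
  r1: [   0    1    1   -3    0]
Fix exponent of X2 at 1, X1 at 0, X3 at 0; solve each RREF row for its pivot's exponent:
  r0: exp(ΔT) + (0)·1 = 0 ⇒ exp(ΔT) = 0
  r1: exp(i) + (-3)·1 = 0 ⇒ exp(i) = 3
Π_2 = i^3 · X2

["0", "3", "0", "1", "0"]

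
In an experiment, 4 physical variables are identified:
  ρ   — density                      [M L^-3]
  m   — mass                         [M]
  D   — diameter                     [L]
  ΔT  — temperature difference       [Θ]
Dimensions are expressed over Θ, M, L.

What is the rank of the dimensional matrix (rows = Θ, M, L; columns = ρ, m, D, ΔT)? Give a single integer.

Exponent matrix [Θ,M,L] × [ρ,m,D,ΔT]:
  Θ: [ 0  0  0  1]
  M: [ 1  1  0  0]
  L: [-3  0  1  0]
RREF → pivots at {ρ,m,ΔT} ⇒ r = 3

3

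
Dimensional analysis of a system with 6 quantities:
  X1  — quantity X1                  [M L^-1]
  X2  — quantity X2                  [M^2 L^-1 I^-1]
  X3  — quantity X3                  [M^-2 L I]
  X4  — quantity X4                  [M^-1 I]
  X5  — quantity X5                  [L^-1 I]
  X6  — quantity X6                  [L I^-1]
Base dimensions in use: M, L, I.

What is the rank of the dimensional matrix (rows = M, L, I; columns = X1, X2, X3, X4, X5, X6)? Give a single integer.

2

Dimensional matrix (M×L×I by X1×X2×X3×X4×X5×X6):
  M: [ 1  2 -2 -1  0  0]
  L: [-1 -1  1  0 -1  1]
  I: [ 0 -1  1  1  1 -1]
Row reduction gives pivot columns X1,X2; rank = 2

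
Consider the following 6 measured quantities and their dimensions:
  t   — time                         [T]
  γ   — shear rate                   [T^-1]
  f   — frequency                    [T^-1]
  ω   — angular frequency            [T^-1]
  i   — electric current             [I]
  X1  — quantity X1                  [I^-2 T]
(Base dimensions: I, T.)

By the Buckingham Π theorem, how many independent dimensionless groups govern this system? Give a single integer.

4

Dimensional matrix (I×T by t×γ×f×ω×i×X1):
  I: [ 0  0  0  0  1 -2]
  T: [ 1 -1 -1 -1  0  1]
Row reduction gives pivot columns t,i; rank = 2
n=6, r=2 ⇒ 4 dimensionless groups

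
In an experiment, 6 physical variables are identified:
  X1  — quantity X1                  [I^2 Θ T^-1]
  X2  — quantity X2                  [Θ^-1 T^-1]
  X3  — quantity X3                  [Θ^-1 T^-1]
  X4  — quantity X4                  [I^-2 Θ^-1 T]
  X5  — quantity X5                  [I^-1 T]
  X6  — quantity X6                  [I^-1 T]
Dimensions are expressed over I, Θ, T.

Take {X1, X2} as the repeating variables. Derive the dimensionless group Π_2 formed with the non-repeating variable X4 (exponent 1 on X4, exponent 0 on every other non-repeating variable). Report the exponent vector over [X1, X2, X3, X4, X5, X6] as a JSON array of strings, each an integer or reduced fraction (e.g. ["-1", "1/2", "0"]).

Dimensional matrix (I×Θ×T by X1×X2×X3×X4×X5×X6):
  I: [ 2  0  0 -2 -1 -1]
  Θ: [ 1 -1 -1 -1  0  0]
  T: [-1 -1 -1  1  1  1]
Echelon form has 2 nonzero rows (pivots: X1,X2)
Repeat: X1,X2; free: X3,X4,X5,X6
RREF:
  r0: [   1    0    0   -1 -1/2 -1/2]
  r1: [   0    1    1    0 -1/2 -1/2]
  r2: [   0    0    0    0    0    0]
Fix exponent of X4 at 1, X3 at 0, X5 at 0, X6 at 0; solve each RREF row for its pivot's exponent:
  r0: exp(X1) + (-1)·1 = 0 ⇒ exp(X1) = 1
  r1: exp(X2) + (0)·1 = 0 ⇒ exp(X2) = 0
Π_2 = X1 · X4

["1", "0", "0", "1", "0", "0"]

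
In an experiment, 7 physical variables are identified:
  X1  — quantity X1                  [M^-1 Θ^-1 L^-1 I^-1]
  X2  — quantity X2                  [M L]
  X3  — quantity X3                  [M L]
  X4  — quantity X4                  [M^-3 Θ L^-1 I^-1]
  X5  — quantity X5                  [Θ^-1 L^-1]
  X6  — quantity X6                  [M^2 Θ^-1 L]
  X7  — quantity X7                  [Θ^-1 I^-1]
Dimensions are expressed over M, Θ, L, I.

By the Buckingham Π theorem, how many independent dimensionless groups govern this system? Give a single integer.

4

Exponent matrix [M,Θ,L,I] × [X1,X2,X3,X4,X5,X6,X7]:
  M: [-1  1  1 -3  0  2  0]
  Θ: [-1  0  0  1 -1 -1 -1]
  L: [-1  1  1 -1 -1  1  0]
  I: [-1  0  0 -1  0  0 -1]
Row reduction gives pivot columns X1,X2,X4; rank = 3
7 vars − rank 3 = 4 Π groups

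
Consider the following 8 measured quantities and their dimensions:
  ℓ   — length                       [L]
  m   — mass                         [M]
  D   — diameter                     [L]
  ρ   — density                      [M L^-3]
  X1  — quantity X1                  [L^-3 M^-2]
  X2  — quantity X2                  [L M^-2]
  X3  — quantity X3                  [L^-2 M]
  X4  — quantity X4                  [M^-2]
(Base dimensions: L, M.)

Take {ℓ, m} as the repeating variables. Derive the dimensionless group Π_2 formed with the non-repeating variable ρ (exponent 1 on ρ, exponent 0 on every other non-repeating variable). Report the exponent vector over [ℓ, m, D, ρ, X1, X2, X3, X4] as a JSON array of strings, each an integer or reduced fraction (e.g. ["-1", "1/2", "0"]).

Write exponents as rows L,M / cols ℓ,m,D,ρ,X1,X2,X3,X4:
  L: [ 1  0  1 -3 -3  1 -2  0]
  M: [ 0  1  0  1 -2 -2  1 -2]
Row reduction gives pivot columns ℓ,m; rank = 2
Repeat: ℓ,m; free: D,ρ,X1,X2,X3,X4
RREF:
  r0: [   1    0    1   -3   -3    1   -2    0]
  r1: [   0    1    0    1   -2   -2    1   -2]
Fix exponent of ρ at 1, D at 0, X1 at 0, X2 at 0, X3 at 0, X4 at 0; solve each RREF row for its pivot's exponent:
  r0: exp(ℓ) + (-3)·1 = 0 ⇒ exp(ℓ) = 3
  r1: exp(m) + (1)·1 = 0 ⇒ exp(m) = -1
Π_2 = ℓ^3 · m^-1 · ρ

["3", "-1", "0", "1", "0", "0", "0", "0"]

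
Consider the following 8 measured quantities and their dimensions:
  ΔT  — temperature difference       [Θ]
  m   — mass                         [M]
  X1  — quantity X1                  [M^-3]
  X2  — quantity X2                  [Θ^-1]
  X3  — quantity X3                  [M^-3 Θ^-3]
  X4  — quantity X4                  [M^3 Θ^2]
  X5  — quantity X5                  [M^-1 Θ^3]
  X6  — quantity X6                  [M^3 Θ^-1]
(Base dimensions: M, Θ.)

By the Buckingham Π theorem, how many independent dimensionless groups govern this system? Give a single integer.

Write exponents as rows M,Θ / cols ΔT,m,X1,X2,X3,X4,X5,X6:
  M: [ 0  1 -3  0 -3  3 -1  3]
  Θ: [ 1  0  0 -1 -3  2  3 -1]
Row reduction gives pivot columns ΔT,m; rank = 2
n=8, r=2 ⇒ 6 dimensionless groups

6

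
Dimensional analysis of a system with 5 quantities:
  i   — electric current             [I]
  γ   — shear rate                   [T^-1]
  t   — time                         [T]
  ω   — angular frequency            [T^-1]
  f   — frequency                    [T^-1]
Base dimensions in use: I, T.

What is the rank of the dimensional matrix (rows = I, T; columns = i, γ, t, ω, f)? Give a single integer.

2

Dimensional matrix (I×T by i×γ×t×ω×f):
  I: [ 1  0  0  0  0]
  T: [ 0 -1  1 -1 -1]
Echelon form has 2 nonzero rows (pivots: i,γ)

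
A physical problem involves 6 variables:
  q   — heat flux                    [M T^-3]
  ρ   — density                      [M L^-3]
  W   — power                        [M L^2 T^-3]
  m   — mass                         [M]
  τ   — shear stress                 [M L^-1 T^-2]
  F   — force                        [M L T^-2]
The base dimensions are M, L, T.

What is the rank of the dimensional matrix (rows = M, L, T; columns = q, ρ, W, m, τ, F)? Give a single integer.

Exponent matrix [M,L,T] × [q,ρ,W,m,τ,F]:
  M: [ 1  1  1  1  1  1]
  L: [ 0 -3  2  0 -1  1]
  T: [-3  0 -3  0 -2 -2]
Row reduction gives pivot columns q,ρ,W; rank = 3

3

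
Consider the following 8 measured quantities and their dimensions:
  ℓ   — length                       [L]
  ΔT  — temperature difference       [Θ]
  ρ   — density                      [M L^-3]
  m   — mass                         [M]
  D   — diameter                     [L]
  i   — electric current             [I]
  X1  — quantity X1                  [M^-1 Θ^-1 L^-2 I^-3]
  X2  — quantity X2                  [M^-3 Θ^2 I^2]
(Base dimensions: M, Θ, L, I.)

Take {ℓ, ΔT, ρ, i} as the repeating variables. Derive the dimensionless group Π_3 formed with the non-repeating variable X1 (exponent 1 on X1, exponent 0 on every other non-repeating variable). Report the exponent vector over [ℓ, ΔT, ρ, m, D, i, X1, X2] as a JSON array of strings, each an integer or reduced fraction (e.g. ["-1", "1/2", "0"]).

Dimensional matrix (M×Θ×L×I by ℓ×ΔT×ρ×m×D×i×X1×X2):
  M: [ 0  0  1  1  0  0 -1 -3]
  Θ: [ 0  1  0  0  0  0 -1  2]
  L: [ 1  0 -3  0  1  0 -2  0]
  I: [ 0  0  0  0  0  1 -3  2]
RREF → pivots at {ℓ,ΔT,ρ,i} ⇒ r = 4
Pivot set = {ℓ,ΔT,ρ,i}, free = {m,D,X1,X2}
RREF:
  r0: [   1    0    0    3    1    0   -5   -9]
  r1: [   0    1    0    0    0    0   -1    2]
  r2: [   0    0    1    1    0    0   -1   -3]
  r3: [   0    0    0    0    0    1   -3    2]
Fix exponent of X1 at 1, m at 0, D at 0, X2 at 0; solve each RREF row for its pivot's exponent:
  r0: exp(ℓ) + (-5)·1 = 0 ⇒ exp(ℓ) = 5
  r1: exp(ΔT) + (-1)·1 = 0 ⇒ exp(ΔT) = 1
  r2: exp(ρ) + (-1)·1 = 0 ⇒ exp(ρ) = 1
  r3: exp(i) + (-3)·1 = 0 ⇒ exp(i) = 3
Π_3 = ℓ^5 · ΔT · ρ · i^3 · X1

["5", "1", "1", "0", "0", "3", "1", "0"]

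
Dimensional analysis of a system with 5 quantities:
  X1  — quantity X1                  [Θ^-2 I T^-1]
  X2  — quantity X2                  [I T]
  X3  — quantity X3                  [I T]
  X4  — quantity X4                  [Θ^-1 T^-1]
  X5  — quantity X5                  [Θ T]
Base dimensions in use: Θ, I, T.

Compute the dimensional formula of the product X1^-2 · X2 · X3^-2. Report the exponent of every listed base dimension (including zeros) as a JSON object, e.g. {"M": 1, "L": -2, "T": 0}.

{"Θ": 4, "I": -3, "T": 1}

Exponent matrix [Θ,I,T] × [X1,X2,X3,X4,X5]:
  Θ: [-2  0  0 -1  1]
  I: [ 1  1  1  0  0]
  T: [-1  1  1 -1  1]
  [Θ]: (-2)·-2+(1)·0+(-2)·0 = 4
  [I]: (-2)·1+(1)·1+(-2)·1 = -3
  [T]: (-2)·-1+(1)·1+(-2)·1 = 1
⇒ Θ^4 I^-3 T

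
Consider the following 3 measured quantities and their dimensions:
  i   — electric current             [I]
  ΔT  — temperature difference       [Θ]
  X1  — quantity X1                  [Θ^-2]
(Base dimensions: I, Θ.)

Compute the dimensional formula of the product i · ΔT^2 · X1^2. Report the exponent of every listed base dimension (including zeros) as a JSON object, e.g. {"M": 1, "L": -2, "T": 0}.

Dimensional matrix (I×Θ by i×ΔT×X1):
  I: [ 1  0  0]
  Θ: [ 0  1 -2]
  [I]: (1)·1+(2)·0+(2)·0 = 1
  [Θ]: (1)·0+(2)·1+(2)·-2 = -2
⇒ I Θ^-2

{"I": 1, "Θ": -2}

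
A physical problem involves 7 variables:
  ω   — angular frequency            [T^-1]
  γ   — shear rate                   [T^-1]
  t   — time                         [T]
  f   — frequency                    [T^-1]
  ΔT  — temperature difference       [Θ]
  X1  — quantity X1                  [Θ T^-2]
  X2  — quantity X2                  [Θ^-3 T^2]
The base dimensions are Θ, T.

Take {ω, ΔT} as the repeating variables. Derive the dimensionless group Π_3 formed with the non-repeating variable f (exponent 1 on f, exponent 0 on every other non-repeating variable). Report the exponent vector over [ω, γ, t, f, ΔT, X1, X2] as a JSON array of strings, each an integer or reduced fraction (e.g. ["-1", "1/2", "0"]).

Write exponents as rows Θ,T / cols ω,γ,t,f,ΔT,X1,X2:
  Θ: [ 0  0  0  0  1  1 -3]
  T: [-1 -1  1 -1  0 -2  2]
RREF → pivots at {ω,ΔT} ⇒ r = 2
Repeat: ω,ΔT; free: γ,t,f,X1,X2
RREF:
  r0: [   1    1   -1    1    0    2   -2]
  r1: [   0    0    0    0    1    1   -3]
Fix exponent of f at 1, γ at 0, t at 0, X1 at 0, X2 at 0; solve each RREF row for its pivot's exponent:
  r0: exp(ω) + (1)·1 = 0 ⇒ exp(ω) = -1
  r1: exp(ΔT) + (0)·1 = 0 ⇒ exp(ΔT) = 0
Π_3 = ω^-1 · f

["-1", "0", "0", "1", "0", "0", "0"]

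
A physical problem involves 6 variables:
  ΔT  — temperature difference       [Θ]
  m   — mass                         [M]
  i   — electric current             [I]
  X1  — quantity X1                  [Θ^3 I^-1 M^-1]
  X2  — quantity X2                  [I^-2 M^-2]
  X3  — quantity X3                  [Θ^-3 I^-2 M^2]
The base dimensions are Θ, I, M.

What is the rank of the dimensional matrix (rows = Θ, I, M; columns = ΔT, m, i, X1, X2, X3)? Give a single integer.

3

Dimensional matrix (Θ×I×M by ΔT×m×i×X1×X2×X3):
  Θ: [ 1  0  0  3  0 -3]
  I: [ 0  0  1 -1 -2 -2]
  M: [ 0  1  0 -1 -2  2]
Row reduction gives pivot columns ΔT,m,i; rank = 3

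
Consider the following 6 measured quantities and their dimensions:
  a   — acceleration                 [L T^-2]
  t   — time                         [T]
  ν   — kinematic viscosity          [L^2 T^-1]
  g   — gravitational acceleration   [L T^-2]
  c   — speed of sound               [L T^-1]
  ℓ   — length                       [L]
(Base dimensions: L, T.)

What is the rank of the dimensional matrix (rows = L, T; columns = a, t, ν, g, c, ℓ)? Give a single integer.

2

Write exponents as rows L,T / cols a,t,ν,g,c,ℓ:
  L: [ 1  0  2  1  1  1]
  T: [-2  1 -1 -2 -1  0]
Echelon form has 2 nonzero rows (pivots: a,t)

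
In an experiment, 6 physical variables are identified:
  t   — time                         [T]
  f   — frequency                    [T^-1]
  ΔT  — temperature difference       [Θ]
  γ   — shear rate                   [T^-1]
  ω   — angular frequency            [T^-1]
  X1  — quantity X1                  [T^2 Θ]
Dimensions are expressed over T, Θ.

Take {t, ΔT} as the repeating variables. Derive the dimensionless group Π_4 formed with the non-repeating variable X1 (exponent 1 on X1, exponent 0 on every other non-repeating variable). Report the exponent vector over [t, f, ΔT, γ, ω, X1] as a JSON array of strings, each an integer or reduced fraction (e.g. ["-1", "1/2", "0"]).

["-2", "0", "-1", "0", "0", "1"]

Dimensional matrix (T×Θ by t×f×ΔT×γ×ω×X1):
  T: [ 1 -1  0 -1 -1  2]
  Θ: [ 0  0  1  0  0  1]
Row reduction gives pivot columns t,ΔT; rank = 2
Repeat: t,ΔT; free: f,γ,ω,X1
RREF:
  r0: [   1   -1    0   -1   -1    2]
  r1: [   0    0    1    0    0    1]
Fix exponent of X1 at 1, f at 0, γ at 0, ω at 0; solve each RREF row for its pivot's exponent:
  r0: exp(t) + (2)·1 = 0 ⇒ exp(t) = -2
  r1: exp(ΔT) + (1)·1 = 0 ⇒ exp(ΔT) = -1
Π_4 = t^-2 · ΔT^-1 · X1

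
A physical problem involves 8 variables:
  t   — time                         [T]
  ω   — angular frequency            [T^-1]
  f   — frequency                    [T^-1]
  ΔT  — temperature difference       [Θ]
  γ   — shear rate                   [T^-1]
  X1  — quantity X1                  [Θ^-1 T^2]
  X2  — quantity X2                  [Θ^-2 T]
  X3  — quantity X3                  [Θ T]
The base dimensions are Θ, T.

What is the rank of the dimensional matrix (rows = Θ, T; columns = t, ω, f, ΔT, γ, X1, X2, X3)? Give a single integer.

Dimensional matrix (Θ×T by t×ω×f×ΔT×γ×X1×X2×X3):
  Θ: [ 0  0  0  1  0 -1 -2  1]
  T: [ 1 -1 -1  0 -1  2  1  1]
Echelon form has 2 nonzero rows (pivots: t,ΔT)

2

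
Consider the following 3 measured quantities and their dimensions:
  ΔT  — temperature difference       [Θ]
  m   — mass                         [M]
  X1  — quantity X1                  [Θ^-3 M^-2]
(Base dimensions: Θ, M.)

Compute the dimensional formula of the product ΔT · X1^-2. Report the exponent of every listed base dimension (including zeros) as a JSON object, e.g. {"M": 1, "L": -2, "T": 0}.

Exponent matrix [Θ,M] × [ΔT,m,X1]:
  Θ: [ 1  0 -3]
  M: [ 0  1 -2]
  [Θ]: (1)·1+(-2)·-3 = 7
  [M]: (1)·0+(-2)·-2 = 4
⇒ Θ^7 M^4

{"Θ": 7, "M": 4}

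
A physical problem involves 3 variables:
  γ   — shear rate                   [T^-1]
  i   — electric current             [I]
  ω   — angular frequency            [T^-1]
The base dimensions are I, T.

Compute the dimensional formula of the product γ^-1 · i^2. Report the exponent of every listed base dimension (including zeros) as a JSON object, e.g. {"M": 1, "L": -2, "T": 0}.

{"I": 2, "T": 1}

Write exponents as rows I,T / cols γ,i,ω:
  I: [ 0  1  0]
  T: [-1  0 -1]
  [I]: (-1)·0+(2)·1 = 2
  [T]: (-1)·-1+(2)·0 = 1
⇒ I^2 T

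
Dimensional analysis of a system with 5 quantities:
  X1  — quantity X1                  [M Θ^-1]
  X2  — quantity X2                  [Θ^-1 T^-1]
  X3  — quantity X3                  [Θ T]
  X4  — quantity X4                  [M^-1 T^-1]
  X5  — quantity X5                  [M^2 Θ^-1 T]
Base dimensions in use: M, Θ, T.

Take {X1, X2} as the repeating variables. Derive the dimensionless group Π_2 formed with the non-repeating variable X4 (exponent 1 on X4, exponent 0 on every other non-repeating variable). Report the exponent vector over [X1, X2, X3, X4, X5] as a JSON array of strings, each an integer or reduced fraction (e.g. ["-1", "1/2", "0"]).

["1", "-1", "0", "1", "0"]

Dimensional matrix (M×Θ×T by X1×X2×X3×X4×X5):
  M: [ 1  0  0 -1  2]
  Θ: [-1 -1  1  0 -1]
  T: [ 0 -1  1 -1  1]
Echelon form has 2 nonzero rows (pivots: X1,X2)
Repeat: X1,X2; free: X3,X4,X5
RREF:
  r0: [   1    0    0   -1    2]
  r1: [   0    1   -1    1   -1]
  r2: [   0    0    0    0    0]
Fix exponent of X4 at 1, X3 at 0, X5 at 0; solve each RREF row for its pivot's exponent:
  r0: exp(X1) + (-1)·1 = 0 ⇒ exp(X1) = 1
  r1: exp(X2) + (1)·1 = 0 ⇒ exp(X2) = -1
Π_2 = X1 · X2^-1 · X4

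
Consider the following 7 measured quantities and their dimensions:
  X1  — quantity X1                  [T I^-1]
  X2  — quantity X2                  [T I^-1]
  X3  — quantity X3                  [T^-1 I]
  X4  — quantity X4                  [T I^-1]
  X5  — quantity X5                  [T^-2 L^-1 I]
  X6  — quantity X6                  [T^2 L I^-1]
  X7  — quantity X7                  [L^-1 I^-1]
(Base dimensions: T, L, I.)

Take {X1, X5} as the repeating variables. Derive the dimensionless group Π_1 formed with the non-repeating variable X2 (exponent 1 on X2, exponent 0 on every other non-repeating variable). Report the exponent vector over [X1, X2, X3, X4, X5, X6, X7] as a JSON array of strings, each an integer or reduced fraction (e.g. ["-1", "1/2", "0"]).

Exponent matrix [T,L,I] × [X1,X2,X3,X4,X5,X6,X7]:
  T: [ 1  1 -1  1 -2  2  0]
  L: [ 0  0  0  0 -1  1 -1]
  I: [-1 -1  1 -1  1 -1 -1]
Echelon form has 2 nonzero rows (pivots: X1,X5)
Repeat: X1,X5; free: X2,X3,X4,X6,X7
RREF:
  r0: [   1    1   -1    1    0    0    2]
  r1: [   0    0    0    0    1   -1    1]
  r2: [   0    0    0    0    0    0    0]
Fix exponent of X2 at 1, X3 at 0, X4 at 0, X6 at 0, X7 at 0; solve each RREF row for its pivot's exponent:
  r0: exp(X1) + (1)·1 = 0 ⇒ exp(X1) = -1
  r1: exp(X5) + (0)·1 = 0 ⇒ exp(X5) = 0
Π_1 = X1^-1 · X2

["-1", "1", "0", "0", "0", "0", "0"]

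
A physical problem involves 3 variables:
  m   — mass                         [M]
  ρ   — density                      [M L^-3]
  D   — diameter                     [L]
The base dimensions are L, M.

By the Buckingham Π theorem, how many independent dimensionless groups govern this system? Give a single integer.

Dimensional matrix (L×M by m×ρ×D):
  L: [ 0 -3  1]
  M: [ 1  1  0]
Echelon form has 2 nonzero rows (pivots: m,ρ)
3 vars − rank 2 = 1 Π group

1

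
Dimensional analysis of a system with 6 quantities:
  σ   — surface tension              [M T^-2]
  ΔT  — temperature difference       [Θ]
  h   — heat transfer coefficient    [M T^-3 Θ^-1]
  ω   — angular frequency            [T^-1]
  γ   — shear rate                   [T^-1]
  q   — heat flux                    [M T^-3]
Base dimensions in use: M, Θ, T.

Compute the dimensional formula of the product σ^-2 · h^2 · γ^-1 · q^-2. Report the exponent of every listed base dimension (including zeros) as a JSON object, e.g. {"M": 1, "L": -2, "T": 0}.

{"M": -2, "Θ": -2, "T": 5}

Exponent matrix [M,Θ,T] × [σ,ΔT,h,ω,γ,q]:
  M: [ 1  0  1  0  0  1]
  Θ: [ 0  1 -1  0  0  0]
  T: [-2  0 -3 -1 -1 -3]
  [M]: (-2)·1+(2)·1+(-1)·0+(-2)·1 = -2
  [Θ]: (-2)·0+(2)·-1+(-1)·0+(-2)·0 = -2
  [T]: (-2)·-2+(2)·-3+(-1)·-1+(-2)·-3 = 5
⇒ M^-2 Θ^-2 T^5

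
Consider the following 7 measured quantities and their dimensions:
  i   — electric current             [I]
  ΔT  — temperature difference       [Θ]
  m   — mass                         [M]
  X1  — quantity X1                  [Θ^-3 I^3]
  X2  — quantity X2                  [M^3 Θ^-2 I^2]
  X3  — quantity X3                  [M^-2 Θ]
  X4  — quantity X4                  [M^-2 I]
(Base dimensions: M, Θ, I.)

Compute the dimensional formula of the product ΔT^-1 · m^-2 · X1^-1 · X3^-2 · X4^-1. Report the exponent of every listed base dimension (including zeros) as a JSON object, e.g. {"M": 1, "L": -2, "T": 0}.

Dimensional matrix (M×Θ×I by i×ΔT×m×X1×X2×X3×X4):
  M: [ 0  0  1  0  3 -2 -2]
  Θ: [ 0  1  0 -3 -2  1  0]
  I: [ 1  0  0  3  2  0  1]
  [M]: (-1)·0+(-2)·1+(-1)·0+(-2)·-2+(-1)·-2 = 4
  [Θ]: (-1)·1+(-2)·0+(-1)·-3+(-2)·1+(-1)·0 = 0
  [I]: (-1)·0+(-2)·0+(-1)·3+(-2)·0+(-1)·1 = -4
⇒ M^4 I^-4

{"M": 4, "Θ": 0, "I": -4}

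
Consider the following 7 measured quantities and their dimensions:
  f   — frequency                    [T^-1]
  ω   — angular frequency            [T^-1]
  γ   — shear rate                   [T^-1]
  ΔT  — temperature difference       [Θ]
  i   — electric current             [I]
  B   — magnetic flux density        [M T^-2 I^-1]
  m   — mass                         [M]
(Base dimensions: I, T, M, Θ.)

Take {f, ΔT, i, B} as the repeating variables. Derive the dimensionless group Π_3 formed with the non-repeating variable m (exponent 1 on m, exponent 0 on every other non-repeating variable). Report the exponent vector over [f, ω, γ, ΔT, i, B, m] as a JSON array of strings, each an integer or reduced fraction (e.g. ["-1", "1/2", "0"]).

Dimensional matrix (I×T×M×Θ by f×ω×γ×ΔT×i×B×m):
  I: [ 0  0  0  0  1 -1  0]
  T: [-1 -1 -1  0  0 -2  0]
  M: [ 0  0  0  0  0  1  1]
  Θ: [ 0  0  0  1  0  0  0]
Echelon form has 4 nonzero rows (pivots: f,ΔT,i,B)
Repeat: f,ΔT,i,B; free: ω,γ,m
RREF:
  r0: [   1    1    1    0    0    0   -2]
  r1: [   0    0    0    1    0    0    0]
  r2: [   0    0    0    0    1    0    1]
  r3: [   0    0    0    0    0    1    1]
Fix exponent of m at 1, ω at 0, γ at 0; solve each RREF row for its pivot's exponent:
  r0: exp(f) + (-2)·1 = 0 ⇒ exp(f) = 2
  r1: exp(ΔT) + (0)·1 = 0 ⇒ exp(ΔT) = 0
  r2: exp(i) + (1)·1 = 0 ⇒ exp(i) = -1
  r3: exp(B) + (1)·1 = 0 ⇒ exp(B) = -1
Π_3 = f^2 · i^-1 · B^-1 · m

["2", "0", "0", "0", "-1", "-1", "1"]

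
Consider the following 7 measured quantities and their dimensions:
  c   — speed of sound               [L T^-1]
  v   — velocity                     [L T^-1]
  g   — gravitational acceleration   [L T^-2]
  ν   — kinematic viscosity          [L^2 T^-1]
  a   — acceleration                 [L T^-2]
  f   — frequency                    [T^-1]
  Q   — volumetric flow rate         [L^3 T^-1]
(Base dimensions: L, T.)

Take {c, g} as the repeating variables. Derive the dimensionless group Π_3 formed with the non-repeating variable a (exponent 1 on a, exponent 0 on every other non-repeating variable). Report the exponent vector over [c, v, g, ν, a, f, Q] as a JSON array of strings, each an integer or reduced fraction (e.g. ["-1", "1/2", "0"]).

["0", "0", "-1", "0", "1", "0", "0"]

Write exponents as rows L,T / cols c,v,g,ν,a,f,Q:
  L: [ 1  1  1  2  1  0  3]
  T: [-1 -1 -2 -1 -2 -1 -1]
Row reduction gives pivot columns c,g; rank = 2
Repeat: c,g; free: v,ν,a,f,Q
RREF:
  r0: [   1    1    0    3    0   -1    5]
  r1: [   0    0    1   -1    1    1   -2]
Fix exponent of a at 1, v at 0, ν at 0, f at 0, Q at 0; solve each RREF row for its pivot's exponent:
  r0: exp(c) + (0)·1 = 0 ⇒ exp(c) = 0
  r1: exp(g) + (1)·1 = 0 ⇒ exp(g) = -1
Π_3 = g^-1 · a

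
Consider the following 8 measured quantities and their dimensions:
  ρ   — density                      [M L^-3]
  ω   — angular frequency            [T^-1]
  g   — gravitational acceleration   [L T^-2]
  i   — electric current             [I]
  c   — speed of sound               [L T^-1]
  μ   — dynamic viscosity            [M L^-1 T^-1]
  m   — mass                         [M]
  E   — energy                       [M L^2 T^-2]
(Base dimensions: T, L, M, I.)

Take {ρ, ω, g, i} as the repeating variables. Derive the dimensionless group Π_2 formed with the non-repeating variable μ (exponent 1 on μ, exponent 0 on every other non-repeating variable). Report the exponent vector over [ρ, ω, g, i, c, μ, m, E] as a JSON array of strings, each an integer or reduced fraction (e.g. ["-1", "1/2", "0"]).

Write exponents as rows T,L,M,I / cols ρ,ω,g,i,c,μ,m,E:
  T: [ 0 -1 -2  0 -1 -1  0 -2]
  L: [-3  0  1  0  1 -1  0  2]
  M: [ 1  0  0  0  0  1  1  1]
  I: [ 0  0  0  1  0  0  0  0]
Row reduction gives pivot columns ρ,ω,g,i; rank = 4
Repeat: ρ,ω,g,i; free: c,μ,m,E
RREF:
  r0: [   1    0    0    0    0    1    1    1]
  r1: [   0    1    0    0   -1   -3   -6   -8]
  r2: [   0    0    1    0    1    2    3    5]
  r3: [   0    0    0    1    0    0    0    0]
Fix exponent of μ at 1, c at 0, m at 0, E at 0; solve each RREF row for its pivot's exponent:
  r0: exp(ρ) + (1)·1 = 0 ⇒ exp(ρ) = -1
  r1: exp(ω) + (-3)·1 = 0 ⇒ exp(ω) = 3
  r2: exp(g) + (2)·1 = 0 ⇒ exp(g) = -2
  r3: exp(i) + (0)·1 = 0 ⇒ exp(i) = 0
Π_2 = ρ^-1 · ω^3 · g^-2 · μ

["-1", "3", "-2", "0", "0", "1", "0", "0"]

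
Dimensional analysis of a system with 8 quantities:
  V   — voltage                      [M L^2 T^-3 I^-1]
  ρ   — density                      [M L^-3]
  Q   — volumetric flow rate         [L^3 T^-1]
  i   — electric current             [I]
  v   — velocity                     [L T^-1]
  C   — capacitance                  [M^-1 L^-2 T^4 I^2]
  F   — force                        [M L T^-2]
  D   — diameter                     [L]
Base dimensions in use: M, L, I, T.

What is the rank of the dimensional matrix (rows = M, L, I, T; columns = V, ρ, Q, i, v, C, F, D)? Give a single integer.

4

Dimensional matrix (M×L×I×T by V×ρ×Q×i×v×C×F×D):
  M: [ 1  1  0  0  0 -1  1  0]
  L: [ 2 -3  3  0  1 -2  1  1]
  I: [-1  0  0  1  0  2  0  0]
  T: [-3  0 -1  0 -1  4 -2  0]
Echelon form has 4 nonzero rows (pivots: V,ρ,Q,i)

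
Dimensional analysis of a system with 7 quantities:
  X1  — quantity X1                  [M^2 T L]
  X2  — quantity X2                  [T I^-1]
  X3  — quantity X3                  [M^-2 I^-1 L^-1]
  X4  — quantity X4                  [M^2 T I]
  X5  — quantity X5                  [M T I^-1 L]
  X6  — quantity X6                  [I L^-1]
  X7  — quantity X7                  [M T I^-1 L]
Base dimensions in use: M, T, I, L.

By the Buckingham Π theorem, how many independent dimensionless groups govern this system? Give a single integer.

Exponent matrix [M,T,I,L] × [X1,X2,X3,X4,X5,X6,X7]:
  M: [ 2  0 -2  2  1  0  1]
  T: [ 1  1  0  1  1  0  1]
  I: [ 0 -1 -1  1 -1  1 -1]
  L: [ 1  0 -1  0  1 -1  1]
Echelon form has 3 nonzero rows (pivots: X1,X2,X4)
Π count = n − r = 7 − 3 = 4

4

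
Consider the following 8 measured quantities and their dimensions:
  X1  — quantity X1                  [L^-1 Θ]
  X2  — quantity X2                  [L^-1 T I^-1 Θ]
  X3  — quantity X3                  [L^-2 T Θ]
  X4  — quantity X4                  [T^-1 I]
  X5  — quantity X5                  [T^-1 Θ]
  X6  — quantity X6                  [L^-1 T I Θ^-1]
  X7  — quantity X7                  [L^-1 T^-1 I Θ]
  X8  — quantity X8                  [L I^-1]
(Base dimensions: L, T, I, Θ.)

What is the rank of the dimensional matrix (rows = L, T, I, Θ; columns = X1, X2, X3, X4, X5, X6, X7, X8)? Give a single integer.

3

Dimensional matrix (L×T×I×Θ by X1×X2×X3×X4×X5×X6×X7×X8):
  L: [-1 -1 -2  0  0 -1 -1  1]
  T: [ 0  1  1 -1 -1  1 -1  0]
  I: [ 0 -1  0  1  0  1  1 -1]
  Θ: [ 1  1  1  0  1 -1  1  0]
Row reduction gives pivot columns X1,X2,X3; rank = 3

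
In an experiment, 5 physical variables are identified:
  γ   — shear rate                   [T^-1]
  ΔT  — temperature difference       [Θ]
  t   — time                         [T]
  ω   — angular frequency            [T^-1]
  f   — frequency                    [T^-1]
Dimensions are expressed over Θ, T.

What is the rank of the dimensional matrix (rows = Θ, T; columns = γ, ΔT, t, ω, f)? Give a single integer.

Exponent matrix [Θ,T] × [γ,ΔT,t,ω,f]:
  Θ: [ 0  1  0  0  0]
  T: [-1  0  1 -1 -1]
Row reduction gives pivot columns γ,ΔT; rank = 2

2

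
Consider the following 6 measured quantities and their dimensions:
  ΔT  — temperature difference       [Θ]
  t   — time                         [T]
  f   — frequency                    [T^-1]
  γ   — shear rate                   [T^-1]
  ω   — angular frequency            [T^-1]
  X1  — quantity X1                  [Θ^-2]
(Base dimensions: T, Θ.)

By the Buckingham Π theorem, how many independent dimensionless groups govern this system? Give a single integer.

4

Dimensional matrix (T×Θ by ΔT×t×f×γ×ω×X1):
  T: [ 0  1 -1 -1 -1  0]
  Θ: [ 1  0  0  0  0 -2]
RREF → pivots at {ΔT,t} ⇒ r = 2
Π count = n − r = 6 − 2 = 4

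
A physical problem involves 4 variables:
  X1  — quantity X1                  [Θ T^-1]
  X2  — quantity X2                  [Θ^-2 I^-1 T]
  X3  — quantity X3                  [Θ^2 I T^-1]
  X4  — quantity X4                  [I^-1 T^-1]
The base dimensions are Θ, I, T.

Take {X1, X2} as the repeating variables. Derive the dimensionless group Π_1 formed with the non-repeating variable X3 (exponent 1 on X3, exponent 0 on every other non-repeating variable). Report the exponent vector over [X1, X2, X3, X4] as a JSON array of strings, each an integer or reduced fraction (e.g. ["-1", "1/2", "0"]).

Write exponents as rows Θ,I,T / cols X1,X2,X3,X4:
  Θ: [ 1 -2  2  0]
  I: [ 0 -1  1 -1]
  T: [-1  1 -1 -1]
Echelon form has 2 nonzero rows (pivots: X1,X2)
Repeat: X1,X2; free: X3,X4
RREF:
  r0: [   1    0    0    2]
  r1: [   0    1   -1    1]
  r2: [   0    0    0    0]
Fix exponent of X3 at 1, X4 at 0; solve each RREF row for its pivot's exponent:
  r0: exp(X1) + (0)·1 = 0 ⇒ exp(X1) = 0
  r1: exp(X2) + (-1)·1 = 0 ⇒ exp(X2) = 1
Π_1 = X2 · X3

["0", "1", "1", "0"]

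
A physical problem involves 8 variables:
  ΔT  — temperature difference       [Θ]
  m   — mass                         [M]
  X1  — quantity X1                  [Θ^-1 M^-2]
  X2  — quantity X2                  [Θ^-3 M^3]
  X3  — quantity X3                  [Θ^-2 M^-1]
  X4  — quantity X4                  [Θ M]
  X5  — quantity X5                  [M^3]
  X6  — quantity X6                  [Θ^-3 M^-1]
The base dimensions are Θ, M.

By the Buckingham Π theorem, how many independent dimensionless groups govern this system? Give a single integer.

6

Dimensional matrix (Θ×M by ΔT×m×X1×X2×X3×X4×X5×X6):
  Θ: [ 1  0 -1 -3 -2  1  0 -3]
  M: [ 0  1 -2  3 -1  1  3 -1]
RREF → pivots at {ΔT,m} ⇒ r = 2
8 vars − rank 2 = 6 Π groups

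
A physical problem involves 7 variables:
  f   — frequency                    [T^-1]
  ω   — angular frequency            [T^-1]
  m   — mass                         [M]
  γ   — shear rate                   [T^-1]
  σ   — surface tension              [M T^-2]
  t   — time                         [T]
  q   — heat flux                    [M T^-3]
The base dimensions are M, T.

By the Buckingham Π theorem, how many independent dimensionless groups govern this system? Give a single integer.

5

Write exponents as rows M,T / cols f,ω,m,γ,σ,t,q:
  M: [ 0  0  1  0  1  0  1]
  T: [-1 -1  0 -1 -2  1 -3]
Echelon form has 2 nonzero rows (pivots: f,m)
Π count = n − r = 7 − 2 = 5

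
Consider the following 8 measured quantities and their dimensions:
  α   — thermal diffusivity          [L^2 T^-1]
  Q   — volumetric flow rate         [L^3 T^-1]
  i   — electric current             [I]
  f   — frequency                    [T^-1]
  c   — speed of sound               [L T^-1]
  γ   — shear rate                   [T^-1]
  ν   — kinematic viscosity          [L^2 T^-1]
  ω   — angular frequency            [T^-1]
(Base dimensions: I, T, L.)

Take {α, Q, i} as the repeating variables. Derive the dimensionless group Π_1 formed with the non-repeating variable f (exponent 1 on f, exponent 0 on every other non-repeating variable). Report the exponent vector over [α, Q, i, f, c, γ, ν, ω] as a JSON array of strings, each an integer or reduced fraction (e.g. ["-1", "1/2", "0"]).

["-3", "2", "0", "1", "0", "0", "0", "0"]

Exponent matrix [I,T,L] × [α,Q,i,f,c,γ,ν,ω]:
  I: [ 0  0  1  0  0  0  0  0]
  T: [-1 -1  0 -1 -1 -1 -1 -1]
  L: [ 2  3  0  0  1  0  2  0]
Echelon form has 3 nonzero rows (pivots: α,Q,i)
Repeat: α,Q,i; free: f,c,γ,ν,ω
RREF:
  r0: [   1    0    0    3    2    3    1    3]
  r1: [   0    1    0   -2   -1   -2    0   -2]
  r2: [   0    0    1    0    0    0    0    0]
Fix exponent of f at 1, c at 0, γ at 0, ν at 0, ω at 0; solve each RREF row for its pivot's exponent:
  r0: exp(α) + (3)·1 = 0 ⇒ exp(α) = -3
  r1: exp(Q) + (-2)·1 = 0 ⇒ exp(Q) = 2
  r2: exp(i) + (0)·1 = 0 ⇒ exp(i) = 0
Π_1 = α^-3 · Q^2 · f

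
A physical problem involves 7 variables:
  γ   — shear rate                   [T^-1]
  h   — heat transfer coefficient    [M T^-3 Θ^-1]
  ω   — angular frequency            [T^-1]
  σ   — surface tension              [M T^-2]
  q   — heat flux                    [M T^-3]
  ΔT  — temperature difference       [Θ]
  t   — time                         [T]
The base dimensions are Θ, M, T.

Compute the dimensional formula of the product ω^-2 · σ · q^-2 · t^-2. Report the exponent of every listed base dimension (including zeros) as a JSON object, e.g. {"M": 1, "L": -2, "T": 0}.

{"Θ": 0, "M": -1, "T": 4}

Exponent matrix [Θ,M,T] × [γ,h,ω,σ,q,ΔT,t]:
  Θ: [ 0 -1  0  0  0  1  0]
  M: [ 0  1  0  1  1  0  0]
  T: [-1 -3 -1 -2 -3  0  1]
  [Θ]: (-2)·0+(1)·0+(-2)·0+(-2)·0 = 0
  [M]: (-2)·0+(1)·1+(-2)·1+(-2)·0 = -1
  [T]: (-2)·-1+(1)·-2+(-2)·-3+(-2)·1 = 4
⇒ M^-1 T^4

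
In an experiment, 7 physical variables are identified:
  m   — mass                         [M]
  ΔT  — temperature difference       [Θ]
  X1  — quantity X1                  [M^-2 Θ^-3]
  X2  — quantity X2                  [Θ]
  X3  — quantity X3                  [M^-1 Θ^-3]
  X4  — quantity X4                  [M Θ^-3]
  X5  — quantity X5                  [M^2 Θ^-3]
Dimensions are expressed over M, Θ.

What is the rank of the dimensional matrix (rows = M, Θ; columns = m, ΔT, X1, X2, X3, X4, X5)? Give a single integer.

Write exponents as rows M,Θ / cols m,ΔT,X1,X2,X3,X4,X5:
  M: [ 1  0 -2  0 -1  1  2]
  Θ: [ 0  1 -3  1 -3 -3 -3]
Echelon form has 2 nonzero rows (pivots: m,ΔT)

2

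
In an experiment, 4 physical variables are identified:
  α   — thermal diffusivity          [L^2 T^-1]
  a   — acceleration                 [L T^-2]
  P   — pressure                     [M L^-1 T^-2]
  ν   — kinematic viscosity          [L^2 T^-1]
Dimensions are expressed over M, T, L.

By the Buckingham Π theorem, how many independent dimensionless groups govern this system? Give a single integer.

1

Write exponents as rows M,T,L / cols α,a,P,ν:
  M: [ 0  0  1  0]
  T: [-1 -2 -2 -1]
  L: [ 2  1 -1  2]
Echelon form has 3 nonzero rows (pivots: α,a,P)
n=4, r=3 ⇒ 1 dimensionless group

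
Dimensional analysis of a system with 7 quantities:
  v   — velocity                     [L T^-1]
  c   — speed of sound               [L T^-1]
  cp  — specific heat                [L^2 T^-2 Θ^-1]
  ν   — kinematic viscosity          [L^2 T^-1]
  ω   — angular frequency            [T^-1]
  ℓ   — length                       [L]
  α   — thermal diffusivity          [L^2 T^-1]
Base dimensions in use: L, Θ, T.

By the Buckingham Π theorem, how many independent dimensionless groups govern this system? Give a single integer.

4

Exponent matrix [L,Θ,T] × [v,c,cp,ν,ω,ℓ,α]:
  L: [ 1  1  2  2  0  1  2]
  Θ: [ 0  0 -1  0  0  0  0]
  T: [-1 -1 -2 -1 -1  0 -1]
Row reduction gives pivot columns v,cp,ν; rank = 3
7 vars − rank 3 = 4 Π groups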